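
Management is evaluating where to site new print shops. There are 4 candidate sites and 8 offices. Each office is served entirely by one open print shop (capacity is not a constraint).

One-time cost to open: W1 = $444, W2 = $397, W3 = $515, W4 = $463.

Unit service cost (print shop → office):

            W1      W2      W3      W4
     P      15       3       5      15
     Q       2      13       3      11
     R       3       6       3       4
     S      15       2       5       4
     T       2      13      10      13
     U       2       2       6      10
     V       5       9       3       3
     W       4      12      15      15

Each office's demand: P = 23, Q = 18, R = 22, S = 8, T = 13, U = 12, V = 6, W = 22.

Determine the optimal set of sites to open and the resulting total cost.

For any fixed open set, each office goes to its cheapest open site; total = fixed + service.
{W1}: P→W1 15·23=345, Q→W1 2·18=36, R→W1 3·22=66, S→W1 15·8=120, T→W1 2·13=26, U→W1 2·12=24, V→W1 5·6=30, W→W1 4·22=88. Service 735; fixed 444; total 1179.
{W1, W2}: service 355 + fixed 841 = 1196
{W3}: service 825 + fixed 515 = 1340
{W1, W2, W3, W4}: service 343 + fixed 1819 = 2162
No other subset beats 1179.

Open W1 only; minimum total cost 1179.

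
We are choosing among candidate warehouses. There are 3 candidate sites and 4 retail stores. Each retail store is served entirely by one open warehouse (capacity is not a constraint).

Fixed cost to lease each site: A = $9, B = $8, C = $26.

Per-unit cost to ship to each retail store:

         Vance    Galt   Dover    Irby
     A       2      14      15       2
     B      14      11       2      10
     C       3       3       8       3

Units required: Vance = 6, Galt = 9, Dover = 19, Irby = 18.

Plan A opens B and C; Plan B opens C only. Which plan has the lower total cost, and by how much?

Plan A is cheaper by 106.

Plan A: {B, C}: Vance→C 3·6=18, Galt→C 3·9=27, Dover→B 2·19=38, Irby→C 3·18=54. Service 137; fixed 34; total 171.
Plan B: {C}: Vance→C 3·6=18, Galt→C 3·9=27, Dover→C 8·19=152, Irby→C 3·18=54. Service 251; fixed 26; total 277.
Difference: |171 − 277| = 106.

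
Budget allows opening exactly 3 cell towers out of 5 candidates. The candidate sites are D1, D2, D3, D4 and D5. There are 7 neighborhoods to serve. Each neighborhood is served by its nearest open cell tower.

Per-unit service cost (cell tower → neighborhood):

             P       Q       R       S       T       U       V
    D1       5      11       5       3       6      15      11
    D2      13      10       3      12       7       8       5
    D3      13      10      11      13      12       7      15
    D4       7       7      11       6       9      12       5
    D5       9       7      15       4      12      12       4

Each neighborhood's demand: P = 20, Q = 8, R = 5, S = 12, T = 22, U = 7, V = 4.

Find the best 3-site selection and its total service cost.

Choose D1, D2 and D5; total service cost 411.

With exactly 3 open, each neighborhood uses its cheapest among the chosen.
{D1, D2, D5}: P→D1 5·20=100, Q→D5 7·8=56, R→D2 3·5=15, S→D1 3·12=36, T→D1 6·22=132, U→D2 8·7=56, V→D5 4·4=16. Service cost 411.
{D1, D3, D5}: service cost 414
{D1, D2, D4}: service cost 415
Among all 10 size-3 choices, {D1, D2, D5} is lowest.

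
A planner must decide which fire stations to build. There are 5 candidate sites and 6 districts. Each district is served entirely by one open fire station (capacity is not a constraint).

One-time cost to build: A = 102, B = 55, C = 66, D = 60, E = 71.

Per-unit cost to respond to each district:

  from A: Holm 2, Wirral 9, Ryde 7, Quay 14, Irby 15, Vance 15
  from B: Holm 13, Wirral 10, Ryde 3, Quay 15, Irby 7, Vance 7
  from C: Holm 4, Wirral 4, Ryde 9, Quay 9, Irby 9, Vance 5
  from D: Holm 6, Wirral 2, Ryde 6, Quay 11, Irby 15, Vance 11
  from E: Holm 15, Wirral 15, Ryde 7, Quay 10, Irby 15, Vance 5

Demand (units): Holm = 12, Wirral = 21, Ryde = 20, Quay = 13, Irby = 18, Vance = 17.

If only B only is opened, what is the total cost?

Total cost: 921

Each district is assigned to its cheapest site among the open ones.
{B}: Holm→B 13·12=156, Wirral→B 10·21=210, Ryde→B 3·20=60, Quay→B 15·13=195, Irby→B 7·18=126, Vance→B 7·17=119. Service 866; fixed 55; total 921.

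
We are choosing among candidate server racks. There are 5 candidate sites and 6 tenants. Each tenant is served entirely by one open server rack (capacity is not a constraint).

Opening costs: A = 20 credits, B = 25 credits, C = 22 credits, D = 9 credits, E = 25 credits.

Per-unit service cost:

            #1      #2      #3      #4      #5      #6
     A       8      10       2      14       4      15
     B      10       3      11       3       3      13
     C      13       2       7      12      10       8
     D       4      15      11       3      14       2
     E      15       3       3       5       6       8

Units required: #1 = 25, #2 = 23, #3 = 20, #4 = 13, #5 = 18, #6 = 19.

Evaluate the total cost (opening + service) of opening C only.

Total cost: 1021

Each tenant is assigned to its cheapest site among the open ones.
{C}: #1→C 13·25=325, #2→C 2·23=46, #3→C 7·20=140, #4→C 12·13=156, #5→C 10·18=180, #6→C 8·19=152. Service 999; fixed 22; total 1021.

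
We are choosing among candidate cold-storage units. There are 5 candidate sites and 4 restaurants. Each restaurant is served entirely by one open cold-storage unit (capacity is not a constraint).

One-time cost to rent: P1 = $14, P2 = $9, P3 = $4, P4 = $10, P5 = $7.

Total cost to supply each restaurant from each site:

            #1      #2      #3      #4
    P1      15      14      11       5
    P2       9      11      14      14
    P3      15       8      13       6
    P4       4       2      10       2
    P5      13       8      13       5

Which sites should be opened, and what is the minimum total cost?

For any fixed open set, each restaurant goes to its cheapest open site; total = fixed + service.
{P4}: #1→P4 4, #2→P4 2, #3→P4 10, #4→P4 2. Service 18; fixed 10; total 28.
{P3, P4}: service 18 + fixed 14 = 32
{P4, P5}: service 18 + fixed 17 = 35
{P1, P2, P3, P4, P5}: service 18 + fixed 44 = 62
No other subset beats 28.

Open P4 only; minimum total cost 28.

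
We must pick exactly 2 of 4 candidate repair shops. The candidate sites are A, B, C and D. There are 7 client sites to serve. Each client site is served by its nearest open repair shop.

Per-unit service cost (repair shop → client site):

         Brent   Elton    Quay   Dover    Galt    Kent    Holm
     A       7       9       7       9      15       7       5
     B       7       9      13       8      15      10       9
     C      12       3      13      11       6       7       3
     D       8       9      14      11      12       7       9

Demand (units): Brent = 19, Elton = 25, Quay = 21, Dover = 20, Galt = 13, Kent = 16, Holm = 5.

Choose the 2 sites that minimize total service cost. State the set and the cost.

With exactly 2 open, each client site uses its cheapest among the chosen.
{A, C}: Brent→A 7·19=133, Elton→C 3·25=75, Quay→A 7·21=147, Dover→A 9·20=180, Galt→C 6·13=78, Kent→A 7·16=112, Holm→C 3·5=15. Service cost 740.
{B, C}: service cost 846
{C, D}: service cost 925
Among all 6 size-2 choices, {A, C} is lowest.

Choose A and C; total service cost 740.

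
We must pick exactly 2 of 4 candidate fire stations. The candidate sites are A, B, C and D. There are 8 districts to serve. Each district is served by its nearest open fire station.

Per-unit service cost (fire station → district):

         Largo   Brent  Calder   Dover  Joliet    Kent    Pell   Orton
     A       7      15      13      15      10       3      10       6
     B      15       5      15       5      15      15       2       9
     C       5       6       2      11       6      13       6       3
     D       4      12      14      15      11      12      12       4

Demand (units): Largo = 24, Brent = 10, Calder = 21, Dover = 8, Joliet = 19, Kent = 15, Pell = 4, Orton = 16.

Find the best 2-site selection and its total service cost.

With exactly 2 open, each district uses its cheapest among the chosen.
{A, C}: Largo→C 5·24=120, Brent→C 6·10=60, Calder→C 2·21=42, Dover→C 11·8=88, Joliet→C 6·19=114, Kent→A 3·15=45, Pell→C 6·4=24, Orton→C 3·16=48. Service cost 541.
{B, C}: service cost 617
{C, D}: service cost 652
Among all 6 size-2 choices, {A, C} is lowest.

Choose A and C; total service cost 541.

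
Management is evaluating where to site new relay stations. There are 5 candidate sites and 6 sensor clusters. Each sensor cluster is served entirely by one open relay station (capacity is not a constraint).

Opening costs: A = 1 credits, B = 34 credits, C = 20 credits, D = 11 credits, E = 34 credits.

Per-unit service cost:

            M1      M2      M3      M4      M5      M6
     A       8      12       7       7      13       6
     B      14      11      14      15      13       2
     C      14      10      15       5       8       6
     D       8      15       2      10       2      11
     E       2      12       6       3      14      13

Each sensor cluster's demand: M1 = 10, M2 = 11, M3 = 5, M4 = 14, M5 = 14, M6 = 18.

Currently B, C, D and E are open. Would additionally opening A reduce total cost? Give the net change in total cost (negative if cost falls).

No — net change +1 (cost rises by 1).

Current service cost with {B, C, D, E}: 246.
Adding A: each sensor cluster re-picks its cheapest; new service cost 246, saving 0.
Extra fixed cost: 1. Net change = 1 − 0 = 1.
(Totals: 345 → 346.)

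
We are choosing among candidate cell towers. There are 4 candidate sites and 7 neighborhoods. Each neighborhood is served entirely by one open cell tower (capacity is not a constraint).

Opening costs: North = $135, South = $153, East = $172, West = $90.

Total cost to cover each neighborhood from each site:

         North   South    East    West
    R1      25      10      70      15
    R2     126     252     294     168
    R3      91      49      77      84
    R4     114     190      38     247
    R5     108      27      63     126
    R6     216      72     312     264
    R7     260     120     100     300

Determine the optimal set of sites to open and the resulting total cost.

Open North and South; minimum total cost 806.

For any fixed open set, each neighborhood goes to its cheapest open site; total = fixed + service.
{North, South}: R1→South 10, R2→North 126, R3→South 49, R4→North 114, R5→South 27, R6→South 72, R7→South 120. Service 518; fixed 288; total 806.
{South}: service 720 + fixed 153 = 873
{South, East}: service 548 + fixed 325 = 873
{North, South, East, West}: R1→South 10, R2→North 126, R3→South 49, R4→East 38, R5→South 27, R6→South 72, R7→East 100. Service 422; fixed 550; total 972.
No other subset beats 806.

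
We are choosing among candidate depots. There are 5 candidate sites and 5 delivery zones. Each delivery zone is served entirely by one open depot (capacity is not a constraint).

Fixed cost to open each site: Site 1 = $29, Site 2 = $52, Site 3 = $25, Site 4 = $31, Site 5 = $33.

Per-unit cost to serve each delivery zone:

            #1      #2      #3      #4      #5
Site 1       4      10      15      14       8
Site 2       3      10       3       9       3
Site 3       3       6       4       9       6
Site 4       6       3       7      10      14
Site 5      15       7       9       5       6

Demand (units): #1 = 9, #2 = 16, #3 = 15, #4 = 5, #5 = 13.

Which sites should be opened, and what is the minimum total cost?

Open Site 2 and Site 4; minimum total cost 287.

For any fixed open set, each delivery zone goes to its cheapest open site; total = fixed + service.
{Site 2, Site 4}: #1→Site 2 3·9=27, #2→Site 4 3·16=48, #3→Site 2 3·15=45, #4→Site 2 9·5=45, #5→Site 2 3·13=39. Service 204; fixed 83; total 287.
{Site 2, Site 4, Site 5}: service 184 + fixed 116 = 300
{Site 2, Site 3, Site 4}: service 204 + fixed 108 = 312
{Site 1, Site 2, Site 3, Site 4, Site 5}: #1→Site 2 3·9=27, #2→Site 4 3·16=48, #3→Site 2 3·15=45, #4→Site 5 5·5=25, #5→Site 2 3·13=39. Service 184; fixed 170; total 354.
No other subset beats 287.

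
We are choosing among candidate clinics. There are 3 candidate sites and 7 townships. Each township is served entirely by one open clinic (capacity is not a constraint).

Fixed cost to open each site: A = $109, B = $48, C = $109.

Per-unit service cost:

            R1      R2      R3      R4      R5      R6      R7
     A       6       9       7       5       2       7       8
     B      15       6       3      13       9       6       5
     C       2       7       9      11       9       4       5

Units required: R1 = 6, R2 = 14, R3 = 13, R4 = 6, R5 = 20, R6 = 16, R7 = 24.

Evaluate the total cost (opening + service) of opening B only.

Each township is assigned to its cheapest site among the open ones.
{B}: R1→B 15·6=90, R2→B 6·14=84, R3→B 3·13=39, R4→B 13·6=78, R5→B 9·20=180, R6→B 6·16=96, R7→B 5·24=120. Service 687; fixed 48; total 735.

Total cost: 735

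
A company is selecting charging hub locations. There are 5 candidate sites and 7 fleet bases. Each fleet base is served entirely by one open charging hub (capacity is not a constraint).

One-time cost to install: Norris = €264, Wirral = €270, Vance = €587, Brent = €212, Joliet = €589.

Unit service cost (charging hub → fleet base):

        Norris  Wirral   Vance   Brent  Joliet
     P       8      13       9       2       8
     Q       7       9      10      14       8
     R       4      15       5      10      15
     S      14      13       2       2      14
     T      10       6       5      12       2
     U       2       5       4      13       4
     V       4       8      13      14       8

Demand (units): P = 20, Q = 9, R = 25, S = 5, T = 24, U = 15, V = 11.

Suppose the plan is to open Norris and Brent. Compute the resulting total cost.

Each fleet base is assigned to its cheapest site among the open ones.
{Norris, Brent}: P→Brent 2·20=40, Q→Norris 7·9=63, R→Norris 4·25=100, S→Brent 2·5=10, T→Norris 10·24=240, U→Norris 2·15=30, V→Norris 4·11=44. Service 527; fixed 476; total 1003.

Total cost: 1003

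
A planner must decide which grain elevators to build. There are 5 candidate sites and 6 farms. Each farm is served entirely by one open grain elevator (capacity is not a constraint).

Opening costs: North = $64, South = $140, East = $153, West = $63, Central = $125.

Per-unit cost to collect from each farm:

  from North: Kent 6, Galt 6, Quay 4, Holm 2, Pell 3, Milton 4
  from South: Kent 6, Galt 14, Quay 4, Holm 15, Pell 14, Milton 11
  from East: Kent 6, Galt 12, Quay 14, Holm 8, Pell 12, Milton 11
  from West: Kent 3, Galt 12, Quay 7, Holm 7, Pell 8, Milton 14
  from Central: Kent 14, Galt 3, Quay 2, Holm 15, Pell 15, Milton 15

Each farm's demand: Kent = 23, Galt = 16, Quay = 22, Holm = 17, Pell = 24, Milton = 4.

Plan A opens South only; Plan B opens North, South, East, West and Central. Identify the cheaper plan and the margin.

Plan B is cheaper by 397.

Plan A: {South}: Kent→South 6·23=138, Galt→South 14·16=224, Quay→South 4·22=88, Holm→South 15·17=255, Pell→South 14·24=336, Milton→South 11·4=44. Service 1085; fixed 140; total 1225.
Plan B: {North, South, East, West, Central}: Kent→West 3·23=69, Galt→Central 3·16=48, Quay→Central 2·22=44, Holm→North 2·17=34, Pell→North 3·24=72, Milton→North 4·4=16. Service 283; fixed 545; total 828.
Difference: |1225 − 828| = 397.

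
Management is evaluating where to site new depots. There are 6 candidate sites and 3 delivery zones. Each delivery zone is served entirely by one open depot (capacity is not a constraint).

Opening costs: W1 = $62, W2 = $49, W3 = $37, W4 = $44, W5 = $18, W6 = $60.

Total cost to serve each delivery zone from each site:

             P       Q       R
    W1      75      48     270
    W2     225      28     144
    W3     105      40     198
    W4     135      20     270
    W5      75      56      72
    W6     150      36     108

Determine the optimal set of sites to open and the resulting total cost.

For any fixed open set, each delivery zone goes to its cheapest open site; total = fixed + service.
{W5}: P→W5 75, Q→W5 56, R→W5 72. Service 203; fixed 18; total 221.
{W4, W5}: P→W5 75, Q→W4 20, R→W5 72. Service 167; fixed 62; total 229.
{W2, W5}: service 175 + fixed 67 = 242
{W1, W2, W3, W4, W5, W6}: service 167 + fixed 270 = 437
No other subset beats 221.

Open W5 only; minimum total cost 221.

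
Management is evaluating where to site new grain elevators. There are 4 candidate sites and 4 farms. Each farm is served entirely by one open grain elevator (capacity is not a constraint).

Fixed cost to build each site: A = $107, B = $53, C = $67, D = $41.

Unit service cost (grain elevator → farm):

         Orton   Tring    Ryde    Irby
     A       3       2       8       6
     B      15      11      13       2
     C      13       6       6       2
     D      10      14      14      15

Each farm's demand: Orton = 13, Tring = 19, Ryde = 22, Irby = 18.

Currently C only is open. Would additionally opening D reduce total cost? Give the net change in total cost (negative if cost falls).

No — net change +2 (cost rises by 2).

Current service cost with {C}: 451.
Adding D: each farm re-picks its cheapest; new service cost 412, saving 39.
Extra fixed cost: 41. Net change = 41 − 39 = 2.
(Totals: 518 → 520.)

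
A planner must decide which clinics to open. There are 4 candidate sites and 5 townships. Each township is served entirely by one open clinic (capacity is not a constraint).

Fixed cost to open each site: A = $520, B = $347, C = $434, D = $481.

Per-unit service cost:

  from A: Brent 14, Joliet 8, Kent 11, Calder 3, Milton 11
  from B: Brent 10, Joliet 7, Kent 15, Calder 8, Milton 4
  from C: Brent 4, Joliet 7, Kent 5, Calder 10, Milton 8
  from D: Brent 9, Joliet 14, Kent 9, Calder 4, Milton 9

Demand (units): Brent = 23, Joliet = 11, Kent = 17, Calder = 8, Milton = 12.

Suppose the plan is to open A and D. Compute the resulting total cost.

Each township is assigned to its cheapest site among the open ones.
{A, D}: Brent→D 9·23=207, Joliet→A 8·11=88, Kent→D 9·17=153, Calder→A 3·8=24, Milton→D 9·12=108. Service 580; fixed 1001; total 1581.

Total cost: 1581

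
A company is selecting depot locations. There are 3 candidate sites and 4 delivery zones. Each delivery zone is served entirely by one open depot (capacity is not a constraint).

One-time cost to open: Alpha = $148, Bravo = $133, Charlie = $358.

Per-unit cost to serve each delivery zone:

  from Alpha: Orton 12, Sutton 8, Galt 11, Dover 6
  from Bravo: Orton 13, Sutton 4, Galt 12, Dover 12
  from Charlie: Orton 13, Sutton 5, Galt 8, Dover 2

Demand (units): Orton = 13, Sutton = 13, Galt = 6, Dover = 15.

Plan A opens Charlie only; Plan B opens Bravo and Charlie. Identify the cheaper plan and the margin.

Plan A is cheaper by 120.

Plan A: {Charlie}: Orton→Charlie 13·13=169, Sutton→Charlie 5·13=65, Galt→Charlie 8·6=48, Dover→Charlie 2·15=30. Service 312; fixed 358; total 670.
Plan B: {Bravo, Charlie}: Orton→Bravo 13·13=169, Sutton→Bravo 4·13=52, Galt→Charlie 8·6=48, Dover→Charlie 2·15=30. Service 299; fixed 491; total 790.
Difference: |670 − 790| = 120.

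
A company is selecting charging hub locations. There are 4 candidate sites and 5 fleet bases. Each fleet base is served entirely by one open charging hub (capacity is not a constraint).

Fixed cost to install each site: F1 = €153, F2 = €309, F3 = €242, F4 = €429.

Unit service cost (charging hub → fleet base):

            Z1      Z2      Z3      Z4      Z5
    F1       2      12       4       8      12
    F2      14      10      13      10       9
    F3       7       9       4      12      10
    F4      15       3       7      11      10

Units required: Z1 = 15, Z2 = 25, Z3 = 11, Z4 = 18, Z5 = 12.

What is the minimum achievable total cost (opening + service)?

Minimum total cost: 815

For any fixed open set, each fleet base goes to its cheapest open site; total = fixed + service.
{F1}: Z1→F1 2·15=30, Z2→F1 12·25=300, Z3→F1 4·11=44, Z4→F1 8·18=144, Z5→F1 12·12=144. Service 662; fixed 153; total 815.
{F3}: service 710 + fixed 242 = 952
{F1, F3}: service 563 + fixed 395 = 958
{F1, F2, F3, F4}: service 401 + fixed 1133 = 1534
No other subset beats 815.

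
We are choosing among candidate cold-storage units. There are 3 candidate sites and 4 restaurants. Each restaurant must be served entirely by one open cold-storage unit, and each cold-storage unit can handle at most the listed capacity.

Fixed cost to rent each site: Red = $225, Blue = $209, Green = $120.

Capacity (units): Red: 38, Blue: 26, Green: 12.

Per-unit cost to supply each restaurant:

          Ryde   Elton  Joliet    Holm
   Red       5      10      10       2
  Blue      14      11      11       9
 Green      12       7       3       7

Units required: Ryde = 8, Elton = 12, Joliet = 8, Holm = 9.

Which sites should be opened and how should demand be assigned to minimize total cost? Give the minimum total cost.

Open {Red}: Ryde→Red 5·8=40, Elton→Red 10·12=120, Joliet→Red 10·8=80, Holm→Red 2·9=18.
Loads: Red carries 37/38. Service 258; fixed 225; total 483.
Next best feasible plan costs 547.

Minimum total cost: 483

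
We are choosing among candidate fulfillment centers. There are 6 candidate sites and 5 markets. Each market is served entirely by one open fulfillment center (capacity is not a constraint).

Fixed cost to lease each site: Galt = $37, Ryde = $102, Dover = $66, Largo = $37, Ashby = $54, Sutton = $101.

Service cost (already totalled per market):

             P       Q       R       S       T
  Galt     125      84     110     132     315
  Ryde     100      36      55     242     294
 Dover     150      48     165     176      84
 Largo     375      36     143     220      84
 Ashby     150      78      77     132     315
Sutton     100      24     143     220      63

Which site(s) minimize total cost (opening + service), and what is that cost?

For any fixed open set, each market goes to its cheapest open site; total = fixed + service.
{Ashby, Sutton}: P→Sutton 100, Q→Sutton 24, R→Ashby 77, S→Ashby 132, T→Sutton 63. Service 396; fixed 155; total 551.
{Galt, Largo}: P→Galt 125, Q→Largo 36, R→Galt 110, S→Galt 132, T→Largo 84. Service 487; fixed 74; total 561.
{Galt, Sutton}: service 429 + fixed 138 = 567
{Galt, Ryde, Dover, Largo, Ashby, Sutton}: service 374 + fixed 397 = 771
No other subset beats 551.

Open Ashby and Sutton; minimum total cost 551.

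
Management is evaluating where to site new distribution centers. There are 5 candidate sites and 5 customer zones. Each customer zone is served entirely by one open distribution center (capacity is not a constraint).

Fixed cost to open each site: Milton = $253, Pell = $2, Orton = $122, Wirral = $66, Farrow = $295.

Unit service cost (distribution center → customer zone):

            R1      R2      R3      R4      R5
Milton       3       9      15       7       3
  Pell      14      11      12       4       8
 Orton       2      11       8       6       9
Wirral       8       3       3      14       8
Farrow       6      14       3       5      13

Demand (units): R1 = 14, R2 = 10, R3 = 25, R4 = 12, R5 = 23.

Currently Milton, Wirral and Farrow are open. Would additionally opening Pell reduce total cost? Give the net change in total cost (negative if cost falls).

Current service cost with {Milton, Wirral, Farrow}: 276.
Adding Pell: each customer zone re-picks its cheapest; new service cost 264, saving 12.
Extra fixed cost: 2. Net change = 2 − 12 = -10.
(Totals: 890 → 880.)

Yes — net change −10 (cost falls by 10).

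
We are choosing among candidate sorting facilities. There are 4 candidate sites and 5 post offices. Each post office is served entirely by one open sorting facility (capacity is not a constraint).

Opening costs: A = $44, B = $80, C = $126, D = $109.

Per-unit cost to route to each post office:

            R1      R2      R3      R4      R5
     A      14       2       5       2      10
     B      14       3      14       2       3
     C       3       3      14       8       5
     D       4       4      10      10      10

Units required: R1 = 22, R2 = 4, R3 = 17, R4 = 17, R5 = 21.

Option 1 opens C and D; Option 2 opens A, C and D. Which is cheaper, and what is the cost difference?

Option 2 is cheaper by 147.

Option 1: {C, D}: R1→C 3·22=66, R2→C 3·4=12, R3→D 10·17=170, R4→C 8·17=136, R5→C 5·21=105. Service 489; fixed 235; total 724.
Option 2: {A, C, D}: R1→C 3·22=66, R2→A 2·4=8, R3→A 5·17=85, R4→A 2·17=34, R5→C 5·21=105. Service 298; fixed 279; total 577.
Difference: |724 − 577| = 147.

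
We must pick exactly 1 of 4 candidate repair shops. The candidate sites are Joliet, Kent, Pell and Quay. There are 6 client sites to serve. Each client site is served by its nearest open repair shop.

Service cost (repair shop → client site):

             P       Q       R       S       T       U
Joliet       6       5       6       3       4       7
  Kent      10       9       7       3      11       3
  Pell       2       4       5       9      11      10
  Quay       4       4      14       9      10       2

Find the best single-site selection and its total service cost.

Choose Joliet only; total service cost 31.

With exactly 1 open, each client site uses its cheapest among the chosen.
{Joliet}: P→Joliet 6, Q→Joliet 5, R→Joliet 6, S→Joliet 3, T→Joliet 4, U→Joliet 7. Service cost 31.
{Pell}: service cost 41
{Kent}: service cost 43
Among all 4 size-1 choices, {Joliet} is lowest.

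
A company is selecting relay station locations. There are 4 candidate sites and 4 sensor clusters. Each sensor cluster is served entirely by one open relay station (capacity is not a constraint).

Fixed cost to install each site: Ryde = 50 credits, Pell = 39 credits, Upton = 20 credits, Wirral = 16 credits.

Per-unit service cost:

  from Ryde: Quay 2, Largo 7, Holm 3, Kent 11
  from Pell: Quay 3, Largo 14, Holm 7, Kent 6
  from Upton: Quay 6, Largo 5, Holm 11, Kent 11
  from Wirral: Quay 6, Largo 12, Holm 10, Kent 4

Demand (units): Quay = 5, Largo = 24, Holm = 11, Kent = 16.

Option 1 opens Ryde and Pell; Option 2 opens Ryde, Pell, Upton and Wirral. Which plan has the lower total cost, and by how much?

Option 2 is cheaper by 44.

Option 1: {Ryde, Pell}: Quay→Ryde 2·5=10, Largo→Ryde 7·24=168, Holm→Ryde 3·11=33, Kent→Pell 6·16=96. Service 307; fixed 89; total 396.
Option 2: {Ryde, Pell, Upton, Wirral}: Quay→Ryde 2·5=10, Largo→Upton 5·24=120, Holm→Ryde 3·11=33, Kent→Wirral 4·16=64. Service 227; fixed 125; total 352.
Difference: |396 − 352| = 44.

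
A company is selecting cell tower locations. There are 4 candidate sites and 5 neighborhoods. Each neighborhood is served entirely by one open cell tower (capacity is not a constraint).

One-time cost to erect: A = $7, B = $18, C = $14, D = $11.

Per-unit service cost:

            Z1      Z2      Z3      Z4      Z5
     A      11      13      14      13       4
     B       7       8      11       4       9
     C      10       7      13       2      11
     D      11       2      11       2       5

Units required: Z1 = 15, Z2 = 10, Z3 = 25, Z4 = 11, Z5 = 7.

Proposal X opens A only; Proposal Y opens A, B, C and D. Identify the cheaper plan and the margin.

Proposal X: {A}: Z1→A 11·15=165, Z2→A 13·10=130, Z3→A 14·25=350, Z4→A 13·11=143, Z5→A 4·7=28. Service 816; fixed 7; total 823.
Proposal Y: {A, B, C, D}: Z1→B 7·15=105, Z2→D 2·10=20, Z3→B 11·25=275, Z4→C 2·11=22, Z5→A 4·7=28. Service 450; fixed 50; total 500.
Difference: |823 − 500| = 323.

Proposal Y is cheaper by 323.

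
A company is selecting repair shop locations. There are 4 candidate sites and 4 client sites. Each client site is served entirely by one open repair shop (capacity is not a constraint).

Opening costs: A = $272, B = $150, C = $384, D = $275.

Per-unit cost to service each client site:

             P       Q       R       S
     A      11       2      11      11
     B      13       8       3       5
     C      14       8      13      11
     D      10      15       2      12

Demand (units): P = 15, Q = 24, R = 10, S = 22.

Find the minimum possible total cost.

For any fixed open set, each client site goes to its cheapest open site; total = fixed + service.
{B}: P→B 13·15=195, Q→B 8·24=192, R→B 3·10=30, S→B 5·22=110. Service 527; fixed 150; total 677.
{A, B}: P→A 11·15=165, Q→A 2·24=48, R→B 3·10=30, S→B 5·22=110. Service 353; fixed 422; total 775.
{A}: service 565 + fixed 272 = 837
{A, B, C, D}: P→D 10·15=150, Q→A 2·24=48, R→D 2·10=20, S→B 5·22=110. Service 328; fixed 1081; total 1409.
No other subset beats 677.

Minimum total cost: 677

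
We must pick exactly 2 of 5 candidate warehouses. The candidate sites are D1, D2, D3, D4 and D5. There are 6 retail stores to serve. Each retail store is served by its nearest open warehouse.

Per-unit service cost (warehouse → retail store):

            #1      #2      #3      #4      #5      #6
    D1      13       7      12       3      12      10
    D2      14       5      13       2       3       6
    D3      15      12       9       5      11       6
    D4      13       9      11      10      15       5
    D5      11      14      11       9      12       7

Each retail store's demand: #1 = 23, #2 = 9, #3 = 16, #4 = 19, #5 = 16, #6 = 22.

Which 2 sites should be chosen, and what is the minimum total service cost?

With exactly 2 open, each retail store uses its cheapest among the chosen.
{D2, D5}: #1→D5 11·23=253, #2→D2 5·9=45, #3→D5 11·16=176, #4→D2 2·19=38, #5→D2 3·16=48, #6→D2 6·22=132. Service cost 692.
{D2, D4}: service cost 716
{D2, D3}: service cost 729
Among all 10 size-2 choices, {D2, D5} is lowest.

Choose D2 and D5; total service cost 692.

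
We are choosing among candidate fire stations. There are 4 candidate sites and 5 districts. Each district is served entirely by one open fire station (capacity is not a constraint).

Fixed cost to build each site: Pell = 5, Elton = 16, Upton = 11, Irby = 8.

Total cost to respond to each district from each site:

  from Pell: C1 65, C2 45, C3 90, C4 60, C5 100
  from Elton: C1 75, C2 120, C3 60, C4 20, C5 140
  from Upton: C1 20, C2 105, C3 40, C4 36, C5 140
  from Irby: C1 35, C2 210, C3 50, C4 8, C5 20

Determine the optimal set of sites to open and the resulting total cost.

For any fixed open set, each district goes to its cheapest open site; total = fixed + service.
{Pell, Upton, Irby}: C1→Upton 20, C2→Pell 45, C3→Upton 40, C4→Irby 8, C5→Irby 20. Service 133; fixed 24; total 157.
{Pell, Irby}: service 158 + fixed 13 = 171
{Pell, Elton, Upton, Irby}: service 133 + fixed 40 = 173
{Pell}: service 360 + fixed 5 = 365
(All 15 nonempty subsets were checked; Pell, Upton and Irby is lowest.)

Open Pell, Upton and Irby; minimum total cost 157.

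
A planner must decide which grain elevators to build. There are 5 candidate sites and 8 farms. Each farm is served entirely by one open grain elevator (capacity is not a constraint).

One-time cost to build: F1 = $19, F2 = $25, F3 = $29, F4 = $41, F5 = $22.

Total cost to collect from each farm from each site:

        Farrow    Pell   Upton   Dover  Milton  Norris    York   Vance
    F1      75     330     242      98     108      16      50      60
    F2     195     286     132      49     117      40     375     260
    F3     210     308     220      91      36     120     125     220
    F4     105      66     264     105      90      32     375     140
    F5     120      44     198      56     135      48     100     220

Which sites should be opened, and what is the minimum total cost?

Open F1, F2, F3 and F5; minimum total cost 557.

For any fixed open set, each farm goes to its cheapest open site; total = fixed + service.
{F1, F2, F3, F5}: Farrow→F1 75, Pell→F5 44, Upton→F2 132, Dover→F2 49, Milton→F3 36, Norris→F1 16, York→F1 50, Vance→F1 60. Service 462; fixed 95; total 557.
{F1, F2, F3, F4}: Farrow→F1 75, Pell→F4 66, Upton→F2 132, Dover→F2 49, Milton→F3 36, Norris→F1 16, York→F1 50, Vance→F1 60. Service 484; fixed 114; total 598.
{F1, F2, F3, F4, F5}: service 462 + fixed 136 = 598
{F1}: service 979 + fixed 19 = 998
No other subset beats 557.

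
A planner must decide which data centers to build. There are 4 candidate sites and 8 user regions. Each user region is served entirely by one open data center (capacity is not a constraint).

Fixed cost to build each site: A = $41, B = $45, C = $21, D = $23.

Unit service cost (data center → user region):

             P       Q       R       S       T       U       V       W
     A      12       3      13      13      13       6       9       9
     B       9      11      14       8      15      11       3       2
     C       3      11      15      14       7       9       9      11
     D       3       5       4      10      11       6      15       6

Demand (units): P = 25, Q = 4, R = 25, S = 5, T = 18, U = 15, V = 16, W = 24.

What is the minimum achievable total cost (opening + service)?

For any fixed open set, each user region goes to its cheapest open site; total = fixed + service.
{B, C, D}: P→C 3·25=75, Q→D 5·4=20, R→D 4·25=100, S→B 8·5=40, T→C 7·18=126, U→D 6·15=90, V→B 3·16=48, W→B 2·24=48. Service 547; fixed 89; total 636.
{A, B, C, D}: service 539 + fixed 130 = 669
{B, D}: service 619 + fixed 68 = 687
{C}: P→C 3·25=75, Q→C 11·4=44, R→C 15·25=375, S→C 14·5=70, T→C 7·18=126, U→C 9·15=135, V→C 9·16=144, W→C 11·24=264. Service 1233; fixed 21; total 1254.
No other subset beats 636.

Minimum total cost: 636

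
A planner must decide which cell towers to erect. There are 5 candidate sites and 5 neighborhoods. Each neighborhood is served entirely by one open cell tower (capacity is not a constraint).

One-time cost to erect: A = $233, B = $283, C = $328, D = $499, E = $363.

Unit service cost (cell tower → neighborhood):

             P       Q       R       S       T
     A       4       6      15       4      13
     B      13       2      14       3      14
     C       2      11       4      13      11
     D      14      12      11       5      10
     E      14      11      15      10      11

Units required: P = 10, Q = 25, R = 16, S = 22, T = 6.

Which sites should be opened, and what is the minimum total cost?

For any fixed open set, each neighborhood goes to its cheapest open site; total = fixed + service.
{A}: P→A 4·10=40, Q→A 6·25=150, R→A 15·16=240, S→A 4·22=88, T→A 13·6=78. Service 596; fixed 233; total 829.
{B}: service 554 + fixed 283 = 837
{B, C}: P→C 2·10=20, Q→B 2·25=50, R→C 4·16=64, S→B 3·22=66, T→C 11·6=66. Service 266; fixed 611; total 877.
{A, B, C, D, E}: P→C 2·10=20, Q→B 2·25=50, R→C 4·16=64, S→B 3·22=66, T→D 10·6=60. Service 260; fixed 1706; total 1966.
No other subset beats 829.

Open A only; minimum total cost 829.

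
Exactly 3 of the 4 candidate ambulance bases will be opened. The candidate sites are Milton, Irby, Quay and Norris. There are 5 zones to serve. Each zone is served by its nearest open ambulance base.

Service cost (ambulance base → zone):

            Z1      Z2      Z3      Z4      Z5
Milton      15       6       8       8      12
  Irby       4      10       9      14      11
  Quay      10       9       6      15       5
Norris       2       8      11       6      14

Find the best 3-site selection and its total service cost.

Choose Milton, Quay and Norris; total service cost 25.

With exactly 3 open, each zone uses its cheapest among the chosen.
{Milton, Quay, Norris}: Z1→Norris 2, Z2→Milton 6, Z3→Quay 6, Z4→Norris 6, Z5→Quay 5. Service cost 25.
{Irby, Quay, Norris}: service cost 27
{Milton, Irby, Quay}: service cost 29
Among all 4 size-3 choices, {Milton, Quay, Norris} is lowest.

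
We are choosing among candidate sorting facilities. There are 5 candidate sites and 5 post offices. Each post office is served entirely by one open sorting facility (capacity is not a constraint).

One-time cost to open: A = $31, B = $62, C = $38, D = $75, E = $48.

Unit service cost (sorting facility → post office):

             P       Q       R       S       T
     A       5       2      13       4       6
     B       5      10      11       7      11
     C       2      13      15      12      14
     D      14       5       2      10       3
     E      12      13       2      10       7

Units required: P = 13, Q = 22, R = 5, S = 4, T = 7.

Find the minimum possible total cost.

Minimum total cost: 255

For any fixed open set, each post office goes to its cheapest open site; total = fixed + service.
{A, C, E}: P→C 2·13=26, Q→A 2·22=44, R→E 2·5=10, S→A 4·4=16, T→A 6·7=42. Service 138; fixed 117; total 255.
{A, E}: service 177 + fixed 79 = 256
{A, C, D}: service 117 + fixed 144 = 261
{A, B, C, D, E}: service 117 + fixed 254 = 371
No other subset beats 255.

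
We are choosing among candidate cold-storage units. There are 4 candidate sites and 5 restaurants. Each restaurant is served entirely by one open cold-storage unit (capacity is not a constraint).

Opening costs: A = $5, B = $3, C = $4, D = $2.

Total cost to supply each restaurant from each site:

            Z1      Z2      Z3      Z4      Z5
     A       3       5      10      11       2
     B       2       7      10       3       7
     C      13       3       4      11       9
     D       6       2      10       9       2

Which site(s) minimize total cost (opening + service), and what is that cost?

For any fixed open set, each restaurant goes to its cheapest open site; total = fixed + service.
{B, C, D}: Z1→B 2, Z2→D 2, Z3→C 4, Z4→B 3, Z5→D 2. Service 13; fixed 9; total 22.
{B, D}: Z1→B 2, Z2→D 2, Z3→B 10, Z4→B 3, Z5→D 2. Service 19; fixed 5; total 24.
{A, B, C}: Z1→B 2, Z2→C 3, Z3→C 4, Z4→B 3, Z5→A 2. Service 14; fixed 12; total 26.
{A, B, C, D}: service 13 + fixed 14 = 27
No other subset beats 22.

Open B, C and D; minimum total cost 22.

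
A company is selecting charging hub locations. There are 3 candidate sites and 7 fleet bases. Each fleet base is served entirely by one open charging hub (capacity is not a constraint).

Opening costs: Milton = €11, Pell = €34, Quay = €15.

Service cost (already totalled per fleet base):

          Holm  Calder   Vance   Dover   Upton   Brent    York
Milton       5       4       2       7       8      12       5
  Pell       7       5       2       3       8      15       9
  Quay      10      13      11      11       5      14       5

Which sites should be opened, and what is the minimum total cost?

Open Milton only; minimum total cost 54.

For any fixed open set, each fleet base goes to its cheapest open site; total = fixed + service.
{Milton}: Holm→Milton 5, Calder→Milton 4, Vance→Milton 2, Dover→Milton 7, Upton→Milton 8, Brent→Milton 12, York→Milton 5. Service 43; fixed 11; total 54.
{Milton, Quay}: Holm→Milton 5, Calder→Milton 4, Vance→Milton 2, Dover→Milton 7, Upton→Quay 5, Brent→Milton 12, York→Milton 5. Service 40; fixed 26; total 66.
{Pell}: Holm→Pell 7, Calder→Pell 5, Vance→Pell 2, Dover→Pell 3, Upton→Pell 8, Brent→Pell 15, York→Pell 9. Service 49; fixed 34; total 83.
{Milton, Pell, Quay}: service 36 + fixed 60 = 96
No other subset beats 54.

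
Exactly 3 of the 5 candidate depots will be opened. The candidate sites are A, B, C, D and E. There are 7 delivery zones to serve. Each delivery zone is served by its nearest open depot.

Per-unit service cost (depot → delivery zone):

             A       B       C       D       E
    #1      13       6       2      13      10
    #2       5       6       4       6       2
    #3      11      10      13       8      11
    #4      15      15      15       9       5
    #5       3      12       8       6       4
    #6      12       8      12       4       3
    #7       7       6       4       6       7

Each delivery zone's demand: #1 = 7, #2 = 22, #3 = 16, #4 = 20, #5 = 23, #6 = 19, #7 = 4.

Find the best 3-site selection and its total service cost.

Choose C, D and E; total service cost 451.

With exactly 3 open, each delivery zone uses its cheapest among the chosen.
{C, D, E}: #1→C 2·7=14, #2→E 2·22=44, #3→D 8·16=128, #4→E 5·20=100, #5→E 4·23=92, #6→E 3·19=57, #7→C 4·4=16. Service cost 451.
{A, C, E}: service cost 476
{B, C, E}: service cost 483
Among all 10 size-3 choices, {C, D, E} is lowest.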